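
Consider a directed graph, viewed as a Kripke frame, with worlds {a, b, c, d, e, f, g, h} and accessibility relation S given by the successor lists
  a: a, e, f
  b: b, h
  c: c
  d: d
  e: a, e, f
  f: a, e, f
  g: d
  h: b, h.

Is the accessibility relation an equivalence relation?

No

Reflexive: no — g is not related to itself.
Symmetric: no — g S d but not d S g.
Transitive: yes — every two-step S-path is closed by a direct edge.
So S is not an equivalence relation.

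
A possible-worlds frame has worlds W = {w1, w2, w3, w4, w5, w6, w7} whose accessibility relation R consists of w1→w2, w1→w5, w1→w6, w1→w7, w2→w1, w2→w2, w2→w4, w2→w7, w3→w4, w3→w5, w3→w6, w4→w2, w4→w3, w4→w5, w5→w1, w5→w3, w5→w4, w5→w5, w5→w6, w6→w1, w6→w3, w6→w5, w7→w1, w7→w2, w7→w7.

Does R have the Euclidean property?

No

Euclidean: no — w1 R w2 and w1 R w5, but not w2 R w5.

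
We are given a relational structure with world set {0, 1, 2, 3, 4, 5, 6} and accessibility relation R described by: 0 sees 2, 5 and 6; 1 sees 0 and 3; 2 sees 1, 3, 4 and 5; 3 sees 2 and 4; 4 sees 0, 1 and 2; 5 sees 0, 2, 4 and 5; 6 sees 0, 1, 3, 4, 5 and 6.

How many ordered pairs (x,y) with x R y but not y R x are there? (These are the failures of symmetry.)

Enumerating: (0,2), (1,0), (1,3), (2,1), (3,4), (4,0), (4,1), (5,4), (6,1), (6,3), (6,4), (6,5).

12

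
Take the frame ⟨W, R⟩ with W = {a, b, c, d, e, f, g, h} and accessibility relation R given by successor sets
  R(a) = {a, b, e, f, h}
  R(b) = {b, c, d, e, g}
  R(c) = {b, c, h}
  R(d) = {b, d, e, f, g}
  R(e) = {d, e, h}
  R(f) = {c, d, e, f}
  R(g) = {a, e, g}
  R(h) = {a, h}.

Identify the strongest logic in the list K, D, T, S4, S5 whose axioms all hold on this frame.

T

Serial (axiom D): yes — every world has a successor (e.g. a R a).
Reflexive (axiom T): yes — every world is R-related to itself.
Transitive (axiom 4): no — a R b and b R c, but not a R c.
Euclidean (axiom 5): no — a R b and a R f, but not b R f.
So F validates K, D, T; S4 would additionally require R to be transitive. The strongest is T.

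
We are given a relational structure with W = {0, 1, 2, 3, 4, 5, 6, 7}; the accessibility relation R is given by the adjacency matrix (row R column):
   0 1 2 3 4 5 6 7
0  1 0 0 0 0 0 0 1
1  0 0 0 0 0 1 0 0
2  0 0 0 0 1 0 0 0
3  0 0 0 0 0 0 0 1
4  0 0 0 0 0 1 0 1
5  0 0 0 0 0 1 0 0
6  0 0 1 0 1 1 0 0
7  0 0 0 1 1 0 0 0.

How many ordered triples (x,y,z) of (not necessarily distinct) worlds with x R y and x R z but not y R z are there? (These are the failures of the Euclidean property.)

17

Enumerating: (0,7,0), (0,7,7), (2,4,4), (3,7,7), (4,5,7), (4,7,5), (4,7,7), (6,2,2), (6,2,5), (6,4,2), (6,4,4), (6,5,2), (6,5,4), (7,3,3), (7,3,4), (7,4,3), (7,4,4).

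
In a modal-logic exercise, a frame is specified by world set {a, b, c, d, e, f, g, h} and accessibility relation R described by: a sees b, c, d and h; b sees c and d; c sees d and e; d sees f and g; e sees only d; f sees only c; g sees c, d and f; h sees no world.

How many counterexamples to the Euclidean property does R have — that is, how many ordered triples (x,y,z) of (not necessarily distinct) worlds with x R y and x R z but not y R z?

30

Enumerating: (a,b,b), (a,b,h), (a,c,b), (a,c,c), (a,c,h), (a,d,b), (a,d,c), (a,d,d), (a,d,h), (a,h,b), (a,h,c), (a,h,d), … and 18 more.
Total: 30.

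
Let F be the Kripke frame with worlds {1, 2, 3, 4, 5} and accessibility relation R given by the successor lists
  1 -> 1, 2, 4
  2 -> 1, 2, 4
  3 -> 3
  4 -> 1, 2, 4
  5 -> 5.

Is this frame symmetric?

Symmetric: yes — every pair in R has its reverse in R.

Yes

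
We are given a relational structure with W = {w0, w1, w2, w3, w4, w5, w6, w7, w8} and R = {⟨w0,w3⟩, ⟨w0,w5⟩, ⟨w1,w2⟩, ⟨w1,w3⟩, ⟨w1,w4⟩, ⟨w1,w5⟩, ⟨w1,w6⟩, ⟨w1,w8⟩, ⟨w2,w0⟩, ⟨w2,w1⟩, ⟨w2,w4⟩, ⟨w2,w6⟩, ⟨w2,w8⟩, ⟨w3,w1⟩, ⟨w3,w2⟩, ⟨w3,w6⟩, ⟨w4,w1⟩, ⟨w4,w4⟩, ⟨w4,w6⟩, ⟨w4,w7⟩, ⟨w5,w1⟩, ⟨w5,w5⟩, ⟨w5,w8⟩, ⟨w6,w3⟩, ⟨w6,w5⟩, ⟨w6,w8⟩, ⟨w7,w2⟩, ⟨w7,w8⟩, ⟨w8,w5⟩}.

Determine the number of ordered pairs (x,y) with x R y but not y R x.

Enumerating: (w0,w3), (w0,w5), (w1,w6), (w1,w8), (w2,w0), (w2,w4), (w2,w6), (w2,w8), (w3,w2), (w4,w6), (w4,w7), (w6,w5), (w6,w8), (w7,w2), (w7,w8).

15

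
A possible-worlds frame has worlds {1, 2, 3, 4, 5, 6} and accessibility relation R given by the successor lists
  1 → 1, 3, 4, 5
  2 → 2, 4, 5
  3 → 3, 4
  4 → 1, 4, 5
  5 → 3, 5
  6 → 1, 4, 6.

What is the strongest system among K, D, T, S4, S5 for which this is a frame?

Serial (axiom D): yes — every world has a successor (e.g. 1 R 1).
Reflexive (axiom T): yes — every world is R-related to itself.
Transitive (axiom 4): no — 2 R 4 and 4 R 1, but not 2 R 1.
Euclidean (axiom 5): no — 1 R 3 and 1 R 5, but not 3 R 5.
So F validates K, D, T; S4 would additionally require R to be transitive. The strongest is T.

T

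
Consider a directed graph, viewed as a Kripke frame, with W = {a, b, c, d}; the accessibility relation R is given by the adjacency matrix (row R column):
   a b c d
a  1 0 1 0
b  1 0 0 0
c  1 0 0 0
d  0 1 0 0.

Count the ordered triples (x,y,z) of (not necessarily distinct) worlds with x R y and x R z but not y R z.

2

Enumerating: (a,c,c), (d,b,b).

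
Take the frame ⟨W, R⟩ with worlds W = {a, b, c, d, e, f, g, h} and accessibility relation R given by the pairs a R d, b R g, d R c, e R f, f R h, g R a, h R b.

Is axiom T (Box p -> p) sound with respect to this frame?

No

Axiom T corresponds to the accessibility relation being reflexive.
Reflexive: no — a is not related to itself.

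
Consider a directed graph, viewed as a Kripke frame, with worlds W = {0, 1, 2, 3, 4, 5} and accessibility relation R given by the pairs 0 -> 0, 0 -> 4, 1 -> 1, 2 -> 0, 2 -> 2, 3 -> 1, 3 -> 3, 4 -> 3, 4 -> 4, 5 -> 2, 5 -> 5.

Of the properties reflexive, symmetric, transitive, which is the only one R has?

reflexive

Reflexive: yes — every world is R-related to itself.
Symmetric: no — 0 R 4 but not 4 R 0.
Transitive: no — 0 R 4 and 4 R 3, but not 0 R 3.
Only reflexive holds.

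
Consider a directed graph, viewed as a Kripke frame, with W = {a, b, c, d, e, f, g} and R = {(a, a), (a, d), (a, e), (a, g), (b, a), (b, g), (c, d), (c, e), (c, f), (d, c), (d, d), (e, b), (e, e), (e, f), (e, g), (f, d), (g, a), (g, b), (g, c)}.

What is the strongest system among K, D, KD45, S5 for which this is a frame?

Serial (axiom D): yes — every world has a successor (e.g. a R a).
Euclidean (axiom 5): no — a R d and a R e, but not d R e.
Transitive (axiom 4): no — a R d and d R c, but not a R c.
Reflexive (axiom T): no — b is not related to itself.
So F validates K, D; KD45 would additionally require R to be Euclidean and transitive. The strongest is D.

D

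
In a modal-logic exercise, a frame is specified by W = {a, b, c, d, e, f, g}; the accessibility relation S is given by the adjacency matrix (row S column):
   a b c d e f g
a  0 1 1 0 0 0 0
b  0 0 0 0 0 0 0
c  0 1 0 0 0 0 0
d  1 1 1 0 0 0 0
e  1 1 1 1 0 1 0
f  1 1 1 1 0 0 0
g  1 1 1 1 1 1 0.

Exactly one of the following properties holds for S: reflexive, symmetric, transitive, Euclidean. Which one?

Reflexive: no — a is not related to itself.
Symmetric: no — a S b but not b S a.
Transitive: yes — every two-step S-path is closed by a direct edge.
Euclidean: no — a S b and a S c, but not b S c.
Only transitive holds.

transitive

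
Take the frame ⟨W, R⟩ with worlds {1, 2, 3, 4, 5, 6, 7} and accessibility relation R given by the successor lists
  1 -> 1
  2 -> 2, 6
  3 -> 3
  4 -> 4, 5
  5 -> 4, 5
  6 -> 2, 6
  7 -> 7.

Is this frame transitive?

Transitive: yes — every two-step R-path is closed by a direct edge.

Yes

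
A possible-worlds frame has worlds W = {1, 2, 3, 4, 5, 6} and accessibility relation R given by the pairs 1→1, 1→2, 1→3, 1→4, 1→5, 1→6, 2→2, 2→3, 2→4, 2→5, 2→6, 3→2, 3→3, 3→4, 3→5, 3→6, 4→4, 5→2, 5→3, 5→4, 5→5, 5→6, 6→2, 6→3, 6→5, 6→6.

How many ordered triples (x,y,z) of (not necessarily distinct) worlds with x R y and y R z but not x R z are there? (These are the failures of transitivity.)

Enumerating: (6,2,4), (6,3,4), (6,5,4).

3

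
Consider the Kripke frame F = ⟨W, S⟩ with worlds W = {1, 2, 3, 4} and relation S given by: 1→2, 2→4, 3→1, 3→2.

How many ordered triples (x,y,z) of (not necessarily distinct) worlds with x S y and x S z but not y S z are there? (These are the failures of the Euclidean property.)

5

Enumerating: (1,2,2), (2,4,4), (3,1,1), (3,2,1), (3,2,2).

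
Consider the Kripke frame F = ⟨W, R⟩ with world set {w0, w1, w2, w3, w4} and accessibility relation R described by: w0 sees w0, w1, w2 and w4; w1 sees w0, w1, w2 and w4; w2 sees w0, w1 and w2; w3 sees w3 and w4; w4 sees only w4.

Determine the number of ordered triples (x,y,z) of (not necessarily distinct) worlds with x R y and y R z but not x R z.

2

Enumerating: (w2,w0,w4), (w2,w1,w4).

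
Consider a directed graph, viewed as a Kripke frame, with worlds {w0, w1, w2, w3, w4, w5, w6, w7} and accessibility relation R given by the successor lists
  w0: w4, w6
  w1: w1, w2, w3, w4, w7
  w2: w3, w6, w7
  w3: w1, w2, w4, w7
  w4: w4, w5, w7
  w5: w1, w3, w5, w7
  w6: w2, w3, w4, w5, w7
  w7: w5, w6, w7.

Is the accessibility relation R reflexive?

Reflexive: no — w0 is not related to itself.

No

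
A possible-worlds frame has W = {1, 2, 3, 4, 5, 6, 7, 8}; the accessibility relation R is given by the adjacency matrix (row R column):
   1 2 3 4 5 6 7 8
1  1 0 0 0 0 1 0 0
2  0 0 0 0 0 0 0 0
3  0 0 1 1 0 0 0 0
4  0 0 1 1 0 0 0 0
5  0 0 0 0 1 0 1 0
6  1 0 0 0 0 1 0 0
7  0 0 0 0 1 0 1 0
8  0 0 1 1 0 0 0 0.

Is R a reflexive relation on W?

No

Reflexive: no — 2 is not related to itself.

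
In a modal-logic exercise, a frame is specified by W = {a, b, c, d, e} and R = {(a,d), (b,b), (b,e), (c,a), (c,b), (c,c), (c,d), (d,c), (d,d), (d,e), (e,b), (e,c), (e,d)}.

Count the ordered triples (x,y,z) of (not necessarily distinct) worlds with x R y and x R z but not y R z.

Enumerating: (b,e,e), (c,a,a), (c,a,b), (c,a,c), (c,b,a), (c,b,c), (c,b,d), (c,d,a), (c,d,b), (d,c,e), (d,e,e), (e,b,c), (e,b,d), (e,d,b).

14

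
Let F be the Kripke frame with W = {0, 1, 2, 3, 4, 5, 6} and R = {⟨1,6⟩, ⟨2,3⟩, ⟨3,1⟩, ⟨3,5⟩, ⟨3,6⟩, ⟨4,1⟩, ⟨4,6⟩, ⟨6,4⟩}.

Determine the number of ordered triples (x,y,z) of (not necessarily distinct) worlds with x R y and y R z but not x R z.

Enumerating: (1,6,4), (2,3,1), (2,3,5), (2,3,6), (3,6,4), (4,6,4), (6,4,1), (6,4,6).

8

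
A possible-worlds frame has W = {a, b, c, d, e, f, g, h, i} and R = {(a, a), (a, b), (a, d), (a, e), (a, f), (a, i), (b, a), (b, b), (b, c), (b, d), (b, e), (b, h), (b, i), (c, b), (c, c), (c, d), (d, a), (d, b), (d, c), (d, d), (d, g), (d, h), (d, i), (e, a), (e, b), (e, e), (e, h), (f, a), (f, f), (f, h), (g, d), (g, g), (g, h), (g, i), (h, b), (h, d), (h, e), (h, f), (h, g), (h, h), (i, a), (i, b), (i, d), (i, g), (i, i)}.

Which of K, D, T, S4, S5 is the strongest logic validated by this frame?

T

Serial (axiom D): yes — every world has a successor (e.g. a R a).
Reflexive (axiom T): yes — every world is R-related to itself.
Transitive (axiom 4): no — a R b and b R c, but not a R c.
Euclidean (axiom 5): no — a R b and a R f, but not b R f.
So F validates K, D, T; S4 would additionally require R to be transitive. The strongest is T.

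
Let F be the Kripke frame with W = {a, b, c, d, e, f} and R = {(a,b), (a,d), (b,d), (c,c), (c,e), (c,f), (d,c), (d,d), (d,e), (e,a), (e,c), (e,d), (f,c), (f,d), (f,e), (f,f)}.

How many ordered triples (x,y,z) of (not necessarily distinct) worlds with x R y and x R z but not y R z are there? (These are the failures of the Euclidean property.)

15

Enumerating: (a,b,b), (a,d,b), (c,e,e), (c,e,f), (d,c,d), (d,e,e), (e,a,a), (e,a,c), (e,c,a), (e,c,d), (e,d,a), (f,c,d), (f,d,f), (f,e,e), (f,e,f).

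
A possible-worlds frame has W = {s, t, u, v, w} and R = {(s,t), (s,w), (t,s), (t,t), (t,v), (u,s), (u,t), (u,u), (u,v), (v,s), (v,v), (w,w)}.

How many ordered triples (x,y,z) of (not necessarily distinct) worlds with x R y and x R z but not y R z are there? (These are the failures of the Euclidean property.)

Enumerating: (s,t,w), (s,w,t), (t,s,s), (t,s,v), (t,v,t), (u,s,s), (u,s,u), (u,s,v), (u,t,u), (u,v,t), (u,v,u), (v,s,s), (v,s,v).

13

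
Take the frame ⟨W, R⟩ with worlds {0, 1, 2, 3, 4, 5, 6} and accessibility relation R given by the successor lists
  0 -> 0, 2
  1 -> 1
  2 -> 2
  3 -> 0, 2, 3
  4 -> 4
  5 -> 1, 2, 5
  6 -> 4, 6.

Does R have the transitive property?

Yes

Transitive: yes — every two-step R-path is closed by a direct edge.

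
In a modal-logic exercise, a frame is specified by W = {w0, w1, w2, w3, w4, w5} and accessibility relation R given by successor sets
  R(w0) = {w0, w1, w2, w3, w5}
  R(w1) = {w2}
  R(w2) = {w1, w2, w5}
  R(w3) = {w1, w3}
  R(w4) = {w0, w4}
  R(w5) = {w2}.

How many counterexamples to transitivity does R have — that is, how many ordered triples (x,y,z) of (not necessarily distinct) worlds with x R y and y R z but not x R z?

Enumerating: (w1,w2,w1), (w1,w2,w5), (w3,w1,w2), (w4,w0,w1), (w4,w0,w2), (w4,w0,w3), (w4,w0,w5), (w5,w2,w1), (w5,w2,w5).

9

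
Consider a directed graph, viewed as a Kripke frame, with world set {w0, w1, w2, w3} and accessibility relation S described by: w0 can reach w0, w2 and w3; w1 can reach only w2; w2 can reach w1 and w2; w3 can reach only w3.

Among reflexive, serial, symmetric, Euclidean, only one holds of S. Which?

serial

Reflexive: no — w1 is not related to itself.
Serial: yes — every world has a successor (e.g. w0 S w0).
Symmetric: no — w0 S w2 but not w2 S w0.
Euclidean: no — w0 S w2 and w0 S w3, but not w2 S w3.
Only serial holds.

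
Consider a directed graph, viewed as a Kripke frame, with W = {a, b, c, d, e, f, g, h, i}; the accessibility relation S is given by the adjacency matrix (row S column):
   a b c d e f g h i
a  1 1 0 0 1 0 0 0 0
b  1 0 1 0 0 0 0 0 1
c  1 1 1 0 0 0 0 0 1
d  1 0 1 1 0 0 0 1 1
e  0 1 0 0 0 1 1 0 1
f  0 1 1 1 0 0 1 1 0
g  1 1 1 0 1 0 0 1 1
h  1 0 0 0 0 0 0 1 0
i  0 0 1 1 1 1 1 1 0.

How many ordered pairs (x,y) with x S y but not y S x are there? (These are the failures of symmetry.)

20

Enumerating: (a,e), (b,i), (c,a), (d,a), (d,c), (d,h), (e,b), (e,f), (f,b), (f,c), (f,d), (f,g), … and 8 more.
Total: 20.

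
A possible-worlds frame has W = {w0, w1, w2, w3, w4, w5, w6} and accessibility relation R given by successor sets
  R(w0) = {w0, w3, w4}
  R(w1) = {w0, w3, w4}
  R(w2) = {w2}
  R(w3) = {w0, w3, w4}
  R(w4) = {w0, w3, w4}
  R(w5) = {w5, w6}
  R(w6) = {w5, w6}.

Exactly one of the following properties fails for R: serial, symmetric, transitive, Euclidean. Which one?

Serial: yes — every world has a successor (e.g. w0 R w0).
Symmetric: no — w1 R w0 but not w0 R w1.
Transitive: yes — every two-step R-path is closed by a direct edge.
Euclidean: yes — any two successors of a common world are R-related.
Only symmetric fails.

symmetric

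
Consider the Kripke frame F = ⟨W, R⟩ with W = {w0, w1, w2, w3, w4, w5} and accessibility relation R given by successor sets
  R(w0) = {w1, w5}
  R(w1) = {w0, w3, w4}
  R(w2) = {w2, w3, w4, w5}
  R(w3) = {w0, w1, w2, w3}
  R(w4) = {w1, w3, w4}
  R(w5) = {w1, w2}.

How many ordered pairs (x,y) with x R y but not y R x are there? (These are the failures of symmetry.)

5

Enumerating: (w0,w5), (w2,w4), (w3,w0), (w4,w3), (w5,w1).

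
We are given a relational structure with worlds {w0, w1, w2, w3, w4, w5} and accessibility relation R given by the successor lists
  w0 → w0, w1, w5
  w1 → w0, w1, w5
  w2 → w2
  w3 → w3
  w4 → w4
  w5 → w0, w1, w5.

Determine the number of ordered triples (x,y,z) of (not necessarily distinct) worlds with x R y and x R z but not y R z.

R is Euclidean; there are no such tuples.

0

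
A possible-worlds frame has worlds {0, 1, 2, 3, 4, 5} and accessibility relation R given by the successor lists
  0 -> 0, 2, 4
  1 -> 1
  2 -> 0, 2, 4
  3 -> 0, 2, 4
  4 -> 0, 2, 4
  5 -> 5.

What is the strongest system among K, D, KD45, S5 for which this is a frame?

Serial (axiom D): yes — every world has a successor (e.g. 0 R 0).
Euclidean (axiom 5): yes — any two successors of a common world are R-related.
Transitive (axiom 4): yes — every two-step R-path is closed by a direct edge.
Reflexive (axiom T): no — 3 is not related to itself.
So F validates K, D, KD45; S5 would additionally require R to be reflexive. The strongest is KD45.

KD45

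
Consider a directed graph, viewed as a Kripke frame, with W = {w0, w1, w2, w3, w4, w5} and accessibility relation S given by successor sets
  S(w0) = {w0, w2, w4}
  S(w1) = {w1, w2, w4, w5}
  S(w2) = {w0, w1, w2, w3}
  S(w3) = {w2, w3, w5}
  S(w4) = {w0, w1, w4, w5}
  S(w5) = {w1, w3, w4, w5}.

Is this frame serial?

Serial: yes — every world has a successor (e.g. w0 S w0).

Yes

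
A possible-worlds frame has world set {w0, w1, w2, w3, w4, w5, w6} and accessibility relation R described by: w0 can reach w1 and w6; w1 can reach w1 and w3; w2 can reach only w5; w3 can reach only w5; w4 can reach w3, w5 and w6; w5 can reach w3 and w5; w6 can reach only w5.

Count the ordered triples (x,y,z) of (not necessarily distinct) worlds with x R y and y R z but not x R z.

6

Enumerating: (w0,w1,w3), (w0,w6,w5), (w1,w3,w5), (w2,w5,w3), (w3,w5,w3), (w6,w5,w3).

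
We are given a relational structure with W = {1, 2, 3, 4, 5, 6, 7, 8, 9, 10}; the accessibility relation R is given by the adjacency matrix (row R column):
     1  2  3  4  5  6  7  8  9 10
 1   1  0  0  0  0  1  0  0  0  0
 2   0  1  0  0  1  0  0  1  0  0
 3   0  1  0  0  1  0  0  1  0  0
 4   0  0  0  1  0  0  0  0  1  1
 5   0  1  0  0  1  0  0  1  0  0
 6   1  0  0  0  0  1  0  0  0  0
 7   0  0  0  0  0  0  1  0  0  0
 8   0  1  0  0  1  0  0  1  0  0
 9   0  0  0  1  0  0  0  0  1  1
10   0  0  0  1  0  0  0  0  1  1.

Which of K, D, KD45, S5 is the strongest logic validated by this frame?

KD45

Serial (axiom D): yes — every world has a successor (e.g. 1 R 1).
Euclidean (axiom 5): yes — any two successors of a common world are R-related.
Transitive (axiom 4): yes — every two-step R-path is closed by a direct edge.
Reflexive (axiom T): no — 3 is not related to itself.
So F validates K, D, KD45; S5 would additionally require R to be reflexive. The strongest is KD45.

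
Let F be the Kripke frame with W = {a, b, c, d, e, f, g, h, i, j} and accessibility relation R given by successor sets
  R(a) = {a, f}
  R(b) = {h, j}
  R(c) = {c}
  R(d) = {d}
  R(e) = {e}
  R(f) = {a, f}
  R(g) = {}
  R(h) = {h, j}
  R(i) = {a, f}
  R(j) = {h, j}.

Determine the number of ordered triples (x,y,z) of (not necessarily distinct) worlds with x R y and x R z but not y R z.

0

R is Euclidean; there are no such tuples.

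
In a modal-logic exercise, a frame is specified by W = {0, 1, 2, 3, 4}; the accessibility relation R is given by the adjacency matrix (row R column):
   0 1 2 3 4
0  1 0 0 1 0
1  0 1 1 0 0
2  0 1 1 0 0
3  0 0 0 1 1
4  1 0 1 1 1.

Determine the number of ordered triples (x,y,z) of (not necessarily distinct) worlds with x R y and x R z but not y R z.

8

Enumerating: (0,3,0), (4,0,2), (4,0,4), (4,2,0), (4,2,3), (4,2,4), (4,3,0), (4,3,2).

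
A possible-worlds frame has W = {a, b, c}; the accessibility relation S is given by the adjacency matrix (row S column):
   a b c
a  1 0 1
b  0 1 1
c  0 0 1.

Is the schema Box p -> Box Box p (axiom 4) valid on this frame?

By correspondence theory, 4 is valid on a frame iff S is transitive.
Transitive: yes — every two-step S-path is closed by a direct edge.

Yes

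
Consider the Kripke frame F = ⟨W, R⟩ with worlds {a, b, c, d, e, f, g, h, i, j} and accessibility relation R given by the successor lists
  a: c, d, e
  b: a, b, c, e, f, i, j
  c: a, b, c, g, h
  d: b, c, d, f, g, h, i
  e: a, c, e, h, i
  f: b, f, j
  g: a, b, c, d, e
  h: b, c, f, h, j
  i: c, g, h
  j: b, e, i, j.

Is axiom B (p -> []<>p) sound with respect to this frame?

Axiom B corresponds to the accessibility relation being symmetric.
Symmetric: no — a R d but not d R a.

No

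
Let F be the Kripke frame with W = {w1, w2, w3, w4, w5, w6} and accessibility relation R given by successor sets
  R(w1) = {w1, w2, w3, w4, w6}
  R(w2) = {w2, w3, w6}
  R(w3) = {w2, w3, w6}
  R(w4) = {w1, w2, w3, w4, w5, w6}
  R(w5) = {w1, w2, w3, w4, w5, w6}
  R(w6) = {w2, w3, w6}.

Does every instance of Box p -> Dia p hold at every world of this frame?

Yes

The schema D characterises exactly the serial frames.
Serial: yes — every world has a successor (e.g. w1 R w1).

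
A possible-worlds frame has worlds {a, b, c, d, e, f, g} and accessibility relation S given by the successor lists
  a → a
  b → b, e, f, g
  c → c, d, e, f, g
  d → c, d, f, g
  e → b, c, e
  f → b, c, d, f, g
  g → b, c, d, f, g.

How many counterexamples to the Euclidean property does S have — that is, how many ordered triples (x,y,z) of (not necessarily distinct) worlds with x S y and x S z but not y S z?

20

Enumerating: (b,e,f), (b,e,g), (b,f,e), (b,g,e), (c,d,e), (c,e,d), (c,e,f), (c,e,g), (c,f,e), (c,g,e), (e,b,c), (e,c,b), … and 8 more.
Total: 20.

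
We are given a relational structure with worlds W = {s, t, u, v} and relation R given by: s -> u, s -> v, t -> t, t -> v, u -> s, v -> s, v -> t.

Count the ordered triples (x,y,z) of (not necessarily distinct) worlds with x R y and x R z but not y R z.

Enumerating: (s,u,u), (s,u,v), (s,v,u), (s,v,v), (t,v,v), (u,s,s), (v,s,s), (v,s,t), (v,t,s).

9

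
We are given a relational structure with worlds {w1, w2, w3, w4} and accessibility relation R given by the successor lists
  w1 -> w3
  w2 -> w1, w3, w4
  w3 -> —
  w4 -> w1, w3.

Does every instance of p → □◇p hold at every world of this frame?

By correspondence theory, B is valid on a frame iff R is symmetric.
Symmetric: no — w1 R w3 but not w3 R w1.

No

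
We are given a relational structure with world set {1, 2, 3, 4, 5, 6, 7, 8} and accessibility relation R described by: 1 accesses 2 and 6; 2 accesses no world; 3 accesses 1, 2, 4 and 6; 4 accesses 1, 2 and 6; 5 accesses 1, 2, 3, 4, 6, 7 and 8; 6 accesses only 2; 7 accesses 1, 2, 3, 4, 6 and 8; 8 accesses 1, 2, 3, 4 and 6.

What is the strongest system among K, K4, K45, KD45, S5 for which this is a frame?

K4

Transitive (axiom 4): yes — every two-step R-path is closed by a direct edge.
Euclidean (axiom 5): no — 1 R 2 and 1 R 6, but not 2 R 6.
Serial (axiom D): no — 2 has no R-successor.
Reflexive (axiom T): no — 1 is not related to itself.
So F validates K, K4; K45 would additionally require R to be Euclidean. The strongest is K4.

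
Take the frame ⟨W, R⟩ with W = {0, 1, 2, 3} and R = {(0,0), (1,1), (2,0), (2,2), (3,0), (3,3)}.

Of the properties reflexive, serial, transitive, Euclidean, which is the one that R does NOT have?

Euclidean

Reflexive: yes — every world is R-related to itself.
Serial: yes — every world has a successor (e.g. 0 R 0).
Transitive: yes — every two-step R-path is closed by a direct edge.
Euclidean: no — 2 R 0 and 2 R 2, but not 0 R 2.
Only Euclidean fails.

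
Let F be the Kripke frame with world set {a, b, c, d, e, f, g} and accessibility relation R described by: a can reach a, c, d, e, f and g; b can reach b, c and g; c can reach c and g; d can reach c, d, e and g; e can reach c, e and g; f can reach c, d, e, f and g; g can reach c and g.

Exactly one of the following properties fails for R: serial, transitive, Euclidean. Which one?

Euclidean

Serial: yes — every world has a successor (e.g. a R a).
Transitive: yes — every two-step R-path is closed by a direct edge.
Euclidean: no — a R c and a R d, but not c R d.
Only Euclidean fails.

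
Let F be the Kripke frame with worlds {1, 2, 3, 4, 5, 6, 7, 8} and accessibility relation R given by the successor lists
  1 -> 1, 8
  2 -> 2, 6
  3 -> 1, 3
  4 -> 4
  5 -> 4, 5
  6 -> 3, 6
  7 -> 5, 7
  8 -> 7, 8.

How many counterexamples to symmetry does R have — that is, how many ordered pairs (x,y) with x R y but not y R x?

7

Enumerating: (1,8), (2,6), (3,1), (5,4), (6,3), (7,5), (8,7).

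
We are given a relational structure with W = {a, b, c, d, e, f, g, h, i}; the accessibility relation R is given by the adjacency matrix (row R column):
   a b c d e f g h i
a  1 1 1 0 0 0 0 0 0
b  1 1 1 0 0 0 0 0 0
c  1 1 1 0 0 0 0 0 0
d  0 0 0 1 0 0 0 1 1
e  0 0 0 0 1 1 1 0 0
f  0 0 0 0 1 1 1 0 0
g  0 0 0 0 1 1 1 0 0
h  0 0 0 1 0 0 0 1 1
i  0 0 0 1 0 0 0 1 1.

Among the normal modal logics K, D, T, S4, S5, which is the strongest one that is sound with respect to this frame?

Serial (axiom D): yes — every world has a successor (e.g. a R a).
Reflexive (axiom T): yes — every world is R-related to itself.
Transitive (axiom 4): yes — every two-step R-path is closed by a direct edge.
Euclidean (axiom 5): yes — any two successors of a common world are R-related.
So F validates K, D, T, S4, S5. The strongest is S5.

S5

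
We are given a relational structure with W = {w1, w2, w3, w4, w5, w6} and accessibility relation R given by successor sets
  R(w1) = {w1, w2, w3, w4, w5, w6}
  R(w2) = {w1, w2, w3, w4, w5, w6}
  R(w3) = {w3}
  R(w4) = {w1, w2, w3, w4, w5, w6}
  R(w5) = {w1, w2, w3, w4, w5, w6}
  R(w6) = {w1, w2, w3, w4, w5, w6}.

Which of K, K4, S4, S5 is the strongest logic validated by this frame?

S4

Transitive (axiom 4): yes — every two-step R-path is closed by a direct edge.
Reflexive (axiom T): yes — every world is R-related to itself.
Euclidean (axiom 5): no — w1 R w3 and w1 R w2, but not w3 R w2.
So F validates K, K4, S4; S5 would additionally require R to be Euclidean. The strongest is S4.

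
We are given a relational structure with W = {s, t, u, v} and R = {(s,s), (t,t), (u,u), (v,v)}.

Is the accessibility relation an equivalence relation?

Reflexive: yes — every world is R-related to itself.
Symmetric: yes — every pair in R has its reverse in R.
Transitive: yes — every two-step R-path is closed by a direct edge.
So R is an equivalence relation.

Yes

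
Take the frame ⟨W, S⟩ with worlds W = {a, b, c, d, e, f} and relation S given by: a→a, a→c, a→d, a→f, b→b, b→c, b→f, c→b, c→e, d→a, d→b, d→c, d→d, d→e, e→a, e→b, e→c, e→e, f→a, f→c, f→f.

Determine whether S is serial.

Serial: yes — every world has a successor (e.g. a S a).

Yes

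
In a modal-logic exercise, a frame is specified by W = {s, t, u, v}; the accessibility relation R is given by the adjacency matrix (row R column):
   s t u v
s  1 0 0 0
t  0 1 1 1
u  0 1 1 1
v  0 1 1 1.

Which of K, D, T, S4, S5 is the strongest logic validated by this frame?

S5

Serial (axiom D): yes — every world has a successor (e.g. s R s).
Reflexive (axiom T): yes — every world is R-related to itself.
Transitive (axiom 4): yes — every two-step R-path is closed by a direct edge.
Euclidean (axiom 5): yes — any two successors of a common world are R-related.
So F validates K, D, T, S4, S5. The strongest is S5.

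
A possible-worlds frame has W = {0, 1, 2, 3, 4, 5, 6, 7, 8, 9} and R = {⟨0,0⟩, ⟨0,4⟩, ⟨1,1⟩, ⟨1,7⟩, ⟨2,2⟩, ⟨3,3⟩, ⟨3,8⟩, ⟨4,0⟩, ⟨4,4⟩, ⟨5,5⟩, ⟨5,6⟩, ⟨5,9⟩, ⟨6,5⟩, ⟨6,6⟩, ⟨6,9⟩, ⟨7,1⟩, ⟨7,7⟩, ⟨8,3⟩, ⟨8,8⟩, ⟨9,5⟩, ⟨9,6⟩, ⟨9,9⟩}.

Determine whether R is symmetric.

Symmetric: yes — every pair in R has its reverse in R.

Yes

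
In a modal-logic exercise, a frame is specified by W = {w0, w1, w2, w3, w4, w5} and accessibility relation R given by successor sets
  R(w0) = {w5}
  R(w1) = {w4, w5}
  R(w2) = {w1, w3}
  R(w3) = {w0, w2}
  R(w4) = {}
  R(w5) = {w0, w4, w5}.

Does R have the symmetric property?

Symmetric: no — w1 R w4 but not w4 R w1.

No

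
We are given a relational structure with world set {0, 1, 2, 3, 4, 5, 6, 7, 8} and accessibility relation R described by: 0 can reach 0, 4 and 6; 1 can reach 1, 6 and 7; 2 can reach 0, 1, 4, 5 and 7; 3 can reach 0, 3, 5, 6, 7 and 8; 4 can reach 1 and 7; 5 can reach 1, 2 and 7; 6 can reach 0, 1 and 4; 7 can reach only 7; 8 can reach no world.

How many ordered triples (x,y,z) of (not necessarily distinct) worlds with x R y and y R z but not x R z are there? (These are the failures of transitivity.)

22

Enumerating: (0,4,1), (0,4,7), (0,6,1), (1,6,0), (1,6,4), (2,0,6), (2,1,6), (2,5,2), (3,0,4), (3,5,1), (3,5,2), (3,6,1), … and 10 more.
Total: 22.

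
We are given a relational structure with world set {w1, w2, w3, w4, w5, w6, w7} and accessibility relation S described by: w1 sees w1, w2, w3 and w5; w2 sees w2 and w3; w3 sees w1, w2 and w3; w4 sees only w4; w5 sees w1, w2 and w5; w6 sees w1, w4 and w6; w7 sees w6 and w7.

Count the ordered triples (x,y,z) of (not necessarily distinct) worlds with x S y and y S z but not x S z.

Enumerating: (w2,w3,w1), (w3,w1,w5), (w5,w1,w3), (w5,w2,w3), (w6,w1,w2), (w6,w1,w3), (w6,w1,w5), (w7,w6,w1), (w7,w6,w4).

9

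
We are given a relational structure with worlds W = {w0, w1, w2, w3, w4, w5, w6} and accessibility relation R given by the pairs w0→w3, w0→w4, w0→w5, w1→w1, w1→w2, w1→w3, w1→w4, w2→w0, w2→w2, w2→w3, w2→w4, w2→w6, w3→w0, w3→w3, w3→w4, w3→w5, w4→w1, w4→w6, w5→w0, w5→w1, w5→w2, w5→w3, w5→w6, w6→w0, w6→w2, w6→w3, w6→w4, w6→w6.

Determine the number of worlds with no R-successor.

R is serial; there are no such worlds.

0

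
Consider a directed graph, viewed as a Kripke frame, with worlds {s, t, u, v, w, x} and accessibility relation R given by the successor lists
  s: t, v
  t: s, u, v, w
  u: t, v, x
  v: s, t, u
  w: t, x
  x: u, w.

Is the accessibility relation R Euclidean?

Euclidean: no — t R s and t R u, but not s R u.

No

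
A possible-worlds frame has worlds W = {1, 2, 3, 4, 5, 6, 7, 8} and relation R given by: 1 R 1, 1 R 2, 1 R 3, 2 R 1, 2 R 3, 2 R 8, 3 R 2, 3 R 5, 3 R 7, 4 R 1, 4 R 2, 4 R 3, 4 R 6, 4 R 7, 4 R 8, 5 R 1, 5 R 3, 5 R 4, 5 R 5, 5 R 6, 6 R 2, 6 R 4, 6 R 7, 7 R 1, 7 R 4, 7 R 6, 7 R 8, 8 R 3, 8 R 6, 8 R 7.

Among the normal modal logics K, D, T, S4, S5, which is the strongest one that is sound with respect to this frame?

D

Serial (axiom D): yes — every world has a successor (e.g. 1 R 1).
Reflexive (axiom T): no — 2 is not related to itself.
Transitive (axiom 4): no — 1 R 2 and 2 R 8, but not 1 R 8.
Euclidean (axiom 5): no — 2 R 1 and 2 R 8, but not 1 R 8.
So F validates K, D; T would additionally require R to be reflexive. The strongest is D.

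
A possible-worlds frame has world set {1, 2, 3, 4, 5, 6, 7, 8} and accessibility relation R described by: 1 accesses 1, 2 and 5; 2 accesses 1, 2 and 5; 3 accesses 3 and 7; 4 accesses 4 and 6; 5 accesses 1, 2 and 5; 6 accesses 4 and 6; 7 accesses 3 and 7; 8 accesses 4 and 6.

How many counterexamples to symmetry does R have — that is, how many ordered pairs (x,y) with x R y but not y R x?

Enumerating: (8,4), (8,6).

2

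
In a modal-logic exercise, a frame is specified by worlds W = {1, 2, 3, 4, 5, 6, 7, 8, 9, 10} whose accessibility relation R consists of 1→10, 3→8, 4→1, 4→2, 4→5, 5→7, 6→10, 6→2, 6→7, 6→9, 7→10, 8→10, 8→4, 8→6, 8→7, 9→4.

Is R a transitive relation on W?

No

Transitive: no — 3 R 8 and 8 R 10, but not 3 R 10.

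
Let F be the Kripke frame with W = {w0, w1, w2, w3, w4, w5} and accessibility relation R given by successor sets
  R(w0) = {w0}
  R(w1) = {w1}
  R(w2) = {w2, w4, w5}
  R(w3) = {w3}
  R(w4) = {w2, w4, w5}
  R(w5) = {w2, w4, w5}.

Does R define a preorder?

Yes

Reflexive: yes — every world is R-related to itself.
Transitive: yes — every two-step R-path is closed by a direct edge.
So R is a preorder.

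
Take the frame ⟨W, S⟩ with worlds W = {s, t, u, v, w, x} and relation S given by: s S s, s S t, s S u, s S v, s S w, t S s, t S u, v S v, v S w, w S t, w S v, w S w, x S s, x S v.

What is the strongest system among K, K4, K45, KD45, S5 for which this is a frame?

K

Transitive (axiom 4): no — t S s and s S v, but not t S v.
Euclidean (axiom 5): no — s S t and s S v, but not t S v.
Serial (axiom D): no — u has no S-successor.
Reflexive (axiom T): no — t is not related to itself.
So F validates K; K4 would additionally require S to be transitive. The strongest is K.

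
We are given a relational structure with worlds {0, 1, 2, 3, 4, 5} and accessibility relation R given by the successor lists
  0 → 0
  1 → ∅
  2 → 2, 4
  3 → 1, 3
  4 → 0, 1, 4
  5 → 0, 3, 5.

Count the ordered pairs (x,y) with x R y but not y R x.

6

Enumerating: (2,4), (3,1), (4,0), (4,1), (5,0), (5,3).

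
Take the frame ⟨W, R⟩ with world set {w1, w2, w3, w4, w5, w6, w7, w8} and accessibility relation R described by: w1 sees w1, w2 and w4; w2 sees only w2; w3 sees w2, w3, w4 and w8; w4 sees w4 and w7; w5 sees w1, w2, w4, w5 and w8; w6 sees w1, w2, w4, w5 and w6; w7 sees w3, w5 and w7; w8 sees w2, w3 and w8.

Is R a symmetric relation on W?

Symmetric: no — w1 R w2 but not w2 R w1.

No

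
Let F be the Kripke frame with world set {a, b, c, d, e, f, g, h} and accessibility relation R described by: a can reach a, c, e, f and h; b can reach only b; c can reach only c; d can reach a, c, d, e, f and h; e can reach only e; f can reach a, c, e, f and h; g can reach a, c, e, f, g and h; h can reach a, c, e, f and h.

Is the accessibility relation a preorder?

Reflexive: yes — every world is R-related to itself.
Transitive: yes — every two-step R-path is closed by a direct edge.
So R is a preorder.

Yes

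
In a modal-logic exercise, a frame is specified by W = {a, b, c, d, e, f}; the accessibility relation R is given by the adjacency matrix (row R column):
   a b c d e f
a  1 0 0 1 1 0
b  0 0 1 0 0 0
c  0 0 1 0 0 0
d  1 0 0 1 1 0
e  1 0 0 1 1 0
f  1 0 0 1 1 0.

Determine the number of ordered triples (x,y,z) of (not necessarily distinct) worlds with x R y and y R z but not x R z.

R is transitive; there are no such tuples.

0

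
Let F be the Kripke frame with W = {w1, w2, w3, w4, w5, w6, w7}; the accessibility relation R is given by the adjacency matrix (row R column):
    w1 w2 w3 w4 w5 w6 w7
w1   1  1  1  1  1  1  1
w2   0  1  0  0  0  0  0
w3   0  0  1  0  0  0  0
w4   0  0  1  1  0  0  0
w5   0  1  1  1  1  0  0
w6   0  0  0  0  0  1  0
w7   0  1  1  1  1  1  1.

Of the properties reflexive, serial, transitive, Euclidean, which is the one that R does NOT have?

Reflexive: yes — every world is R-related to itself.
Serial: yes — every world has a successor (e.g. w1 R w1).
Transitive: yes — every two-step R-path is closed by a direct edge.
Euclidean: no — w1 R w2 and w1 R w3, but not w2 R w3.
Only Euclidean fails.

Euclidean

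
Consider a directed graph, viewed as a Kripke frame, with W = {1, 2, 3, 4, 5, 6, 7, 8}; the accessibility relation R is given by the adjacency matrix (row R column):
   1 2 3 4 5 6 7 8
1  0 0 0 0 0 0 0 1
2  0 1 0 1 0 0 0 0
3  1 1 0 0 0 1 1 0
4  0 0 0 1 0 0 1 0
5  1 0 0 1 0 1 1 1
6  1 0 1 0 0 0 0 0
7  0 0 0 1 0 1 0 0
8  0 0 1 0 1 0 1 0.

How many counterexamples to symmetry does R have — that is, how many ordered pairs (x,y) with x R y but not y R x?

Enumerating: (1,8), (2,4), (3,1), (3,2), (3,7), (5,1), (5,4), (5,6), (5,7), (6,1), (7,6), (8,3), (8,7).

13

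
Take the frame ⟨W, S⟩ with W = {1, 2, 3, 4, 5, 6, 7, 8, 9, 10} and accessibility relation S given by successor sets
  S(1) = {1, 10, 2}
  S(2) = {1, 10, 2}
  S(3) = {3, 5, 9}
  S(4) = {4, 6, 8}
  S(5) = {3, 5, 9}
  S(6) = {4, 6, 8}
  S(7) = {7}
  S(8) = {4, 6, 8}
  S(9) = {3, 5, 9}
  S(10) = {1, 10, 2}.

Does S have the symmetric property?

Yes

Symmetric: yes — every pair in S has its reverse in S.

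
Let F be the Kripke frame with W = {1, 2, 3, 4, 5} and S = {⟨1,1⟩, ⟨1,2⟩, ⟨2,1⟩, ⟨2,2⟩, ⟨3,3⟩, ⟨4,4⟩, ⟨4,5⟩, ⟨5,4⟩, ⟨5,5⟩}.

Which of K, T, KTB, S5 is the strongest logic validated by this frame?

Reflexive (axiom T): yes — every world is S-related to itself.
Symmetric (axiom B): yes — every pair in S has its reverse in S.
Euclidean (axiom 5): yes — any two successors of a common world are S-related.
So F validates K, T, KTB, S5. The strongest is S5.

S5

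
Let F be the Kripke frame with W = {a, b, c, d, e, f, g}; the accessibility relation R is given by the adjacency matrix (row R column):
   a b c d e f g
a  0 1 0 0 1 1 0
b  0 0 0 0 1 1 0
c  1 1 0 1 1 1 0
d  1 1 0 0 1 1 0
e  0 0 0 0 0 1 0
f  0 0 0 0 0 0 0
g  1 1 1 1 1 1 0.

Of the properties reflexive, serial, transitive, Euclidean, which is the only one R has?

transitive

Reflexive: no — a is not related to itself.
Serial: no — f has no R-successor.
Transitive: yes — every two-step R-path is closed by a direct edge.
Euclidean: no — a R e and a R b, but not e R b.
Only transitive holds.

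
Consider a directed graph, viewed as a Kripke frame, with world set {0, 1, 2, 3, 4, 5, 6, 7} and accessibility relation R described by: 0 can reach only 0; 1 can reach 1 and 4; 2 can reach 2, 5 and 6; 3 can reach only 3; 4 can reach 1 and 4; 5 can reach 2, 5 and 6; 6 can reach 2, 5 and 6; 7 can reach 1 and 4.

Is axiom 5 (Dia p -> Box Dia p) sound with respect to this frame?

Yes

By correspondence theory, 5 is valid on a frame iff R is Euclidean.
Euclidean: yes — any two successors of a common world are R-related.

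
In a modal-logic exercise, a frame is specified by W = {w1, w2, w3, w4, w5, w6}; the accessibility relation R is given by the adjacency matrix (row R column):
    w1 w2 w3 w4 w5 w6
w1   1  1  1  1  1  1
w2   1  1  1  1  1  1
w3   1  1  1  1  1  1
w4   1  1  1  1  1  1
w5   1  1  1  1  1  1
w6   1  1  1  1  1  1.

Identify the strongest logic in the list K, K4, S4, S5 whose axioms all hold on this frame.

Transitive (axiom 4): yes — every two-step R-path is closed by a direct edge.
Reflexive (axiom T): yes — every world is R-related to itself.
Euclidean (axiom 5): yes — any two successors of a common world are R-related.
So F validates K, K4, S4, S5. The strongest is S5.

S5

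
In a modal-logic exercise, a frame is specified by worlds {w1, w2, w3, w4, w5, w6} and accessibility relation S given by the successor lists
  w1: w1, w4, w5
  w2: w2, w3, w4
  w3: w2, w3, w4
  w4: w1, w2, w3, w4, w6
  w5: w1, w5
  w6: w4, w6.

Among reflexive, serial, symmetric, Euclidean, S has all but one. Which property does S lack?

Euclidean

Reflexive: yes — every world is S-related to itself.
Serial: yes — every world has a successor (e.g. w1 S w1).
Symmetric: yes — every pair in S has its reverse in S.
Euclidean: no — w1 S w4 and w1 S w5, but not w4 S w5.
Only Euclidean fails.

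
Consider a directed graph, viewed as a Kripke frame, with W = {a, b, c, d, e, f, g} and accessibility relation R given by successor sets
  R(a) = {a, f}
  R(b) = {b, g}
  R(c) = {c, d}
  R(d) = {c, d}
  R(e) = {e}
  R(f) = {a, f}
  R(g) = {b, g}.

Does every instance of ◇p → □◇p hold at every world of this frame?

Yes

The schema 5 characterises exactly the Euclidean frames.
Euclidean: yes — any two successors of a common world are R-related.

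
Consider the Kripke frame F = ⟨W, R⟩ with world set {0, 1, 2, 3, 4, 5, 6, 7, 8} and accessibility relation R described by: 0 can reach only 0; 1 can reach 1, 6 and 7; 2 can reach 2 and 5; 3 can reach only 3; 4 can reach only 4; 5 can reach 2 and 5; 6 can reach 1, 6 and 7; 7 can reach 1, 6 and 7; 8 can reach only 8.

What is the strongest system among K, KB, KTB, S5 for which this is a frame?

Symmetric (axiom B): yes — every pair in R has its reverse in R.
Reflexive (axiom T): yes — every world is R-related to itself.
Euclidean (axiom 5): yes — any two successors of a common world are R-related.
So F validates K, KB, KTB, S5. The strongest is S5.

S5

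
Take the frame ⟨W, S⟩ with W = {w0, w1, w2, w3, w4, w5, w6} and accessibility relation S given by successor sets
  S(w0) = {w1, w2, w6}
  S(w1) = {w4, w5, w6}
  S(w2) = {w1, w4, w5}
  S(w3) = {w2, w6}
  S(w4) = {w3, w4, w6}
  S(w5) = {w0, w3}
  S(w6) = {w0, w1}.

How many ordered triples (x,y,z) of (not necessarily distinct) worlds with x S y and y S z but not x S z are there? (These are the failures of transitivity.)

Enumerating: (w0,w1,w4), (w0,w1,w5), (w0,w2,w4), (w0,w2,w5), (w0,w6,w0), (w1,w4,w3), (w1,w5,w0), (w1,w5,w3), (w1,w6,w0), (w1,w6,w1), (w2,w1,w6), (w2,w4,w3), … and 21 more.
Total: 33.

33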